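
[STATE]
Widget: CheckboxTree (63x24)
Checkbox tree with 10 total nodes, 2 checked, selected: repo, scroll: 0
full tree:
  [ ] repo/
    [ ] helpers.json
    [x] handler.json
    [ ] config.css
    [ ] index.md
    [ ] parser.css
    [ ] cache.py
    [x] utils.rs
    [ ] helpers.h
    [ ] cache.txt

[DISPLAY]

>[-] repo/                                                     
   [ ] helpers.json                                            
   [x] handler.json                                            
   [ ] config.css                                              
   [ ] index.md                                                
   [ ] parser.css                                              
   [ ] cache.py                                                
   [x] utils.rs                                                
   [ ] helpers.h                                               
   [ ] cache.txt                                               
                                                               
                                                               
                                                               
                                                               
                                                               
                                                               
                                                               
                                                               
                                                               
                                                               
                                                               
                                                               
                                                               
                                                               


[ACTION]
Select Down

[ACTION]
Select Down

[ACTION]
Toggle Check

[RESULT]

 [-] repo/                                                     
   [ ] helpers.json                                            
>  [ ] handler.json                                            
   [ ] config.css                                              
   [ ] index.md                                                
   [ ] parser.css                                              
   [ ] cache.py                                                
   [x] utils.rs                                                
   [ ] helpers.h                                               
   [ ] cache.txt                                               
                                                               
                                                               
                                                               
                                                               
                                                               
                                                               
                                                               
                                                               
                                                               
                                                               
                                                               
                                                               
                                                               
                                                               


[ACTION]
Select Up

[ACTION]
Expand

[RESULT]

 [-] repo/                                                     
>  [ ] helpers.json                                            
   [ ] handler.json                                            
   [ ] config.css                                              
   [ ] index.md                                                
   [ ] parser.css                                              
   [ ] cache.py                                                
   [x] utils.rs                                                
   [ ] helpers.h                                               
   [ ] cache.txt                                               
                                                               
                                                               
                                                               
                                                               
                                                               
                                                               
                                                               
                                                               
                                                               
                                                               
                                                               
                                                               
                                                               
                                                               


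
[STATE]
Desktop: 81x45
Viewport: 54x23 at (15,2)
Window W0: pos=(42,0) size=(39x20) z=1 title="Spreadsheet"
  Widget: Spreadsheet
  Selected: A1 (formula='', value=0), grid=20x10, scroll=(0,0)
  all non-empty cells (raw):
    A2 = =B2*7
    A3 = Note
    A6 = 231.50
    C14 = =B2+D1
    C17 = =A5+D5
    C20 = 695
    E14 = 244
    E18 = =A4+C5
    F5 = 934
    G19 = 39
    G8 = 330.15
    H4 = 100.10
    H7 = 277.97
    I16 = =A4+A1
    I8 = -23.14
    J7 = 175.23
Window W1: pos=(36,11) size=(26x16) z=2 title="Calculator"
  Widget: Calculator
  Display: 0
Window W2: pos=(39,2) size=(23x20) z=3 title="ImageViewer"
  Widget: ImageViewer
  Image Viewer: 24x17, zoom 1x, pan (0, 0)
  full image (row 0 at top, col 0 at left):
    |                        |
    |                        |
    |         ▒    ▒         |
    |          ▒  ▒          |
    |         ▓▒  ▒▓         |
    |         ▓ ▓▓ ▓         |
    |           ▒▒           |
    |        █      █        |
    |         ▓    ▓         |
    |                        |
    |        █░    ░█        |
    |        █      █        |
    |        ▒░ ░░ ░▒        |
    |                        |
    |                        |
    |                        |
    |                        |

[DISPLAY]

                        ┏━━━━━━━━━━━━━━━━━━━━━┓───────
                        ┃ ImageViewer         ┃       
                        ┠─────────────────────┨    C  
                        ┃                     ┃-------
                        ┃                     ┃0      
                        ┃         ▒    ▒      ┃0      
                        ┃          ▒  ▒       ┃0      
                        ┃         ▓▒  ▒▓      ┃0      
                        ┃         ▓ ▓▓ ▓      ┃0      
                     ┏━━┃           ▒▒        ┃0      
                     ┃ C┃        █      █     ┃0      
                     ┠──┃         ▓    ▓      ┃0      
                     ┃  ┃                     ┃0      
                     ┃┌─┃        █░    ░█     ┃0      
                     ┃│ ┃        █      █     ┃0      
                     ┃├─┃        ▒░ ░░ ░▒     ┃0      
                     ┃│ ┃                     ┃0      
                     ┃├─┃                     ┃━━━━━━━
                     ┃│ ┃                     ┃       
                     ┃├─┗━━━━━━━━━━━━━━━━━━━━━┛       
                     ┃│ 0 │ . │ = │ + │       ┃       
                     ┃├───┼───┼───┼───┤       ┃       
                     ┃│ C │ MC│ MR│ M+│       ┃       


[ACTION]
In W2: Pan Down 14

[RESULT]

                        ┏━━━━━━━━━━━━━━━━━━━━━┓───────
                        ┃ ImageViewer         ┃       
                        ┠─────────────────────┨    C  
                        ┃                     ┃-------
                        ┃                     ┃0      
                        ┃                     ┃0      
                        ┃                     ┃0      
                        ┃                     ┃0      
                        ┃                     ┃0      
                     ┏━━┃                     ┃0      
                     ┃ C┃                     ┃0      
                     ┠──┃                     ┃0      
                     ┃  ┃                     ┃0      
                     ┃┌─┃                     ┃0      
                     ┃│ ┃                     ┃0      
                     ┃├─┃                     ┃0      
                     ┃│ ┃                     ┃0      
                     ┃├─┃                     ┃━━━━━━━
                     ┃│ ┃                     ┃       
                     ┃├─┗━━━━━━━━━━━━━━━━━━━━━┛       
                     ┃│ 0 │ . │ = │ + │       ┃       
                     ┃├───┼───┼───┼───┤       ┃       
                     ┃│ C │ MC│ MR│ M+│       ┃       


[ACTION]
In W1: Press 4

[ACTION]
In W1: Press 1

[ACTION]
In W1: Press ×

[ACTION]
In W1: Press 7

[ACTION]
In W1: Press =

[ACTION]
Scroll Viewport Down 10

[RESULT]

                     ┃ C┃                     ┃0      
                     ┠──┃                     ┃0      
                     ┃  ┃                     ┃0      
                     ┃┌─┃                     ┃0      
                     ┃│ ┃                     ┃0      
                     ┃├─┃                     ┃0      
                     ┃│ ┃                     ┃0      
                     ┃├─┃                     ┃━━━━━━━
                     ┃│ ┃                     ┃       
                     ┃├─┗━━━━━━━━━━━━━━━━━━━━━┛       
                     ┃│ 0 │ . │ = │ + │       ┃       
                     ┃├───┼───┼───┼───┤       ┃       
                     ┃│ C │ MC│ MR│ M+│       ┃       
                     ┃└───┴───┴───┴───┘       ┃       
                     ┗━━━━━━━━━━━━━━━━━━━━━━━━┛       
                                                      
                                                      
                                                      
                                                      
                                                      
                                                      
                                                      
                                                      


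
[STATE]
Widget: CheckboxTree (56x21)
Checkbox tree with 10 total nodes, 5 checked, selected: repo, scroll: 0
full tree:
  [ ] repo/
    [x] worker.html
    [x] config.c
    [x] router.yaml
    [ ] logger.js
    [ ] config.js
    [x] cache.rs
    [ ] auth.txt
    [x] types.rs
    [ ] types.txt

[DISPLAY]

>[-] repo/                                              
   [x] worker.html                                      
   [x] config.c                                         
   [x] router.yaml                                      
   [ ] logger.js                                        
   [ ] config.js                                        
   [x] cache.rs                                         
   [ ] auth.txt                                         
   [x] types.rs                                         
   [ ] types.txt                                        
                                                        
                                                        
                                                        
                                                        
                                                        
                                                        
                                                        
                                                        
                                                        
                                                        
                                                        


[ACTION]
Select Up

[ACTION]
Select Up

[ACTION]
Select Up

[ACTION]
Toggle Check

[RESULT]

>[x] repo/                                              
   [x] worker.html                                      
   [x] config.c                                         
   [x] router.yaml                                      
   [x] logger.js                                        
   [x] config.js                                        
   [x] cache.rs                                         
   [x] auth.txt                                         
   [x] types.rs                                         
   [x] types.txt                                        
                                                        
                                                        
                                                        
                                                        
                                                        
                                                        
                                                        
                                                        
                                                        
                                                        
                                                        


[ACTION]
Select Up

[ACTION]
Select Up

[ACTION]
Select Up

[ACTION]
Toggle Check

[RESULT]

>[ ] repo/                                              
   [ ] worker.html                                      
   [ ] config.c                                         
   [ ] router.yaml                                      
   [ ] logger.js                                        
   [ ] config.js                                        
   [ ] cache.rs                                         
   [ ] auth.txt                                         
   [ ] types.rs                                         
   [ ] types.txt                                        
                                                        
                                                        
                                                        
                                                        
                                                        
                                                        
                                                        
                                                        
                                                        
                                                        
                                                        


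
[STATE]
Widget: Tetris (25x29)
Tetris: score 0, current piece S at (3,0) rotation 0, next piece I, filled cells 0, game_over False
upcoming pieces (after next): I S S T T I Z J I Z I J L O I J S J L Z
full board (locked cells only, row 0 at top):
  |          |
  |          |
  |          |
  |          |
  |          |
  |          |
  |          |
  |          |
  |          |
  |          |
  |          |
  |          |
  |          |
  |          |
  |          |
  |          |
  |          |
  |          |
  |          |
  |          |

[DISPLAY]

    ░░    │Next:         
   ░░     │████          
          │              
          │              
          │              
          │              
          │Score:        
          │0             
          │              
          │              
          │              
          │              
          │              
          │              
          │              
          │              
          │              
          │              
          │              
          │              
          │              
          │              
          │              
          │              
          │              
          │              
          │              
          │              
          │              


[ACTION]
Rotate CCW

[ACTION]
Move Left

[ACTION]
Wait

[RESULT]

          │Next:         
  ░       │████          
  ░░      │              
   ░      │              
          │              
          │              
          │Score:        
          │0             
          │              
          │              
          │              
          │              
          │              
          │              
          │              
          │              
          │              
          │              
          │              
          │              
          │              
          │              
          │              
          │              
          │              
          │              
          │              
          │              
          │              


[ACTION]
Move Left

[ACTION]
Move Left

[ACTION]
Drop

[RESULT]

          │Next:         
          │████          
░         │              
░░        │              
 ░        │              
          │              
          │Score:        
          │0             
          │              
          │              
          │              
          │              
          │              
          │              
          │              
          │              
          │              
          │              
          │              
          │              
          │              
          │              
          │              
          │              
          │              
          │              
          │              
          │              
          │              


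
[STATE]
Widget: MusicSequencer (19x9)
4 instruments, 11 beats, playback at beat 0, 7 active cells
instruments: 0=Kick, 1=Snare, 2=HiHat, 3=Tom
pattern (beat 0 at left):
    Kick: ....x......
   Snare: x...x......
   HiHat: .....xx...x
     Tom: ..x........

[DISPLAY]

      ▼1234567890  
  Kick····█······  
 Snare█···█······  
 HiHat·····██···█  
   Tom··█········  
                   
                   
                   
                   


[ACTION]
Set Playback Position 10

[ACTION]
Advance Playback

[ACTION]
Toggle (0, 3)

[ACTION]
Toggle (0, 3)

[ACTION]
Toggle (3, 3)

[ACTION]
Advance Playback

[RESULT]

      0▼234567890  
  Kick····█······  
 Snare█···█······  
 HiHat·····██···█  
   Tom··██·······  
                   
                   
                   
                   


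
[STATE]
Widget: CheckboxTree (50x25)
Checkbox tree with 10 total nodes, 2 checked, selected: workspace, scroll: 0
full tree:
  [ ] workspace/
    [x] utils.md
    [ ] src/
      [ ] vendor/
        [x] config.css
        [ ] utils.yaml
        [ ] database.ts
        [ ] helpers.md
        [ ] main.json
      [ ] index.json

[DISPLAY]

>[-] workspace/                                   
   [x] utils.md                                   
   [-] src/                                       
     [-] vendor/                                  
       [x] config.css                             
       [ ] utils.yaml                             
       [ ] database.ts                            
       [ ] helpers.md                             
       [ ] main.json                              
     [ ] index.json                               
                                                  
                                                  
                                                  
                                                  
                                                  
                                                  
                                                  
                                                  
                                                  
                                                  
                                                  
                                                  
                                                  
                                                  
                                                  


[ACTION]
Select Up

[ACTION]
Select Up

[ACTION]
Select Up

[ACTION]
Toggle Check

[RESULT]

>[x] workspace/                                   
   [x] utils.md                                   
   [x] src/                                       
     [x] vendor/                                  
       [x] config.css                             
       [x] utils.yaml                             
       [x] database.ts                            
       [x] helpers.md                             
       [x] main.json                              
     [x] index.json                               
                                                  
                                                  
                                                  
                                                  
                                                  
                                                  
                                                  
                                                  
                                                  
                                                  
                                                  
                                                  
                                                  
                                                  
                                                  


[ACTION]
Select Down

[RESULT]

 [x] workspace/                                   
>  [x] utils.md                                   
   [x] src/                                       
     [x] vendor/                                  
       [x] config.css                             
       [x] utils.yaml                             
       [x] database.ts                            
       [x] helpers.md                             
       [x] main.json                              
     [x] index.json                               
                                                  
                                                  
                                                  
                                                  
                                                  
                                                  
                                                  
                                                  
                                                  
                                                  
                                                  
                                                  
                                                  
                                                  
                                                  


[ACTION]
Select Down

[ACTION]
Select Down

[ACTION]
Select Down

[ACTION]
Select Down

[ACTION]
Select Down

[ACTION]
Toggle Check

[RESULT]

 [-] workspace/                                   
   [x] utils.md                                   
   [-] src/                                       
     [-] vendor/                                  
       [x] config.css                             
       [x] utils.yaml                             
>      [ ] database.ts                            
       [x] helpers.md                             
       [x] main.json                              
     [x] index.json                               
                                                  
                                                  
                                                  
                                                  
                                                  
                                                  
                                                  
                                                  
                                                  
                                                  
                                                  
                                                  
                                                  
                                                  
                                                  


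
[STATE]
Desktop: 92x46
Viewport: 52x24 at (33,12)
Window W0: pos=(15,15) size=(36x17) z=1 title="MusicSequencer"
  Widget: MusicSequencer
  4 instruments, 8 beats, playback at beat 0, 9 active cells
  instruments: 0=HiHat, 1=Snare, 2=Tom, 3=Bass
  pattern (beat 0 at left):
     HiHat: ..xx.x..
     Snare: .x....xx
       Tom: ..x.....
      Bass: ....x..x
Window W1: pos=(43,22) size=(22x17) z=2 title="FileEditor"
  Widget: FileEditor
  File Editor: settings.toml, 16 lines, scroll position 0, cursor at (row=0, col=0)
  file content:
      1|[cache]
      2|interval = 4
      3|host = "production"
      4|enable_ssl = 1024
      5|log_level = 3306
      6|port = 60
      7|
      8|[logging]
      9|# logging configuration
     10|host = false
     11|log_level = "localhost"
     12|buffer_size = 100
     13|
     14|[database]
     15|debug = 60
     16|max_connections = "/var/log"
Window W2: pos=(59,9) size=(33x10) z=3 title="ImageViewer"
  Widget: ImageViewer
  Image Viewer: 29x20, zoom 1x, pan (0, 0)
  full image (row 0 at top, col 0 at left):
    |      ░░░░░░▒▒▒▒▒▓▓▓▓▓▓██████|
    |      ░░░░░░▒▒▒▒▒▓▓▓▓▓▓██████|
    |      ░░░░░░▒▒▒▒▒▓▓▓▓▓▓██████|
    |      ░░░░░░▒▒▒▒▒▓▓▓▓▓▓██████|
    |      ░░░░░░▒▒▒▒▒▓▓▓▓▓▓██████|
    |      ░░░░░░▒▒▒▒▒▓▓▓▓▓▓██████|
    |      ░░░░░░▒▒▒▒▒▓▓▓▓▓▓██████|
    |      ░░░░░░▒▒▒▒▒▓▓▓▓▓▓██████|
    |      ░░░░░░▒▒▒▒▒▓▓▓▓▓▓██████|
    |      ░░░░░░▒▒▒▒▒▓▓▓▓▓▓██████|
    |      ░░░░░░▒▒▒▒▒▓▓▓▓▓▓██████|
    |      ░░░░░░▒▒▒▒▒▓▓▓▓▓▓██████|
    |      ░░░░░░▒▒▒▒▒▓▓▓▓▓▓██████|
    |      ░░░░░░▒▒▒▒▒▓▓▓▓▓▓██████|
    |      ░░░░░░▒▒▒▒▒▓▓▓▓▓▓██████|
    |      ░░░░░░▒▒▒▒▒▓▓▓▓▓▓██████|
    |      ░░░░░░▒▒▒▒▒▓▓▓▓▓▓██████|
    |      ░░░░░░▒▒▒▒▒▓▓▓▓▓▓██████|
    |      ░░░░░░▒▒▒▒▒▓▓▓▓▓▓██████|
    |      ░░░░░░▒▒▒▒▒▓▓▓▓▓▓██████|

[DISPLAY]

                          ┃      ░░░░░░▒▒▒▒▒▓▓▓▓▓▓██
                          ┃      ░░░░░░▒▒▒▒▒▓▓▓▓▓▓██
                          ┃      ░░░░░░▒▒▒▒▒▓▓▓▓▓▓██
━━━━━━━━━━━━━━━━━┓        ┃      ░░░░░░▒▒▒▒▒▓▓▓▓▓▓██
                 ┃        ┃      ░░░░░░▒▒▒▒▒▓▓▓▓▓▓██
─────────────────┨        ┃      ░░░░░░▒▒▒▒▒▓▓▓▓▓▓██
                 ┃        ┗━━━━━━━━━━━━━━━━━━━━━━━━━
                 ┃                                  
                 ┃                                  
                 ┃                                  
          ┏━━━━━━━━━━━━━━━━━━━━┓                    
          ┃ FileEditor         ┃                    
          ┠────────────────────┨                    
          ┃█cache]            ▲┃                    
          ┃interval = 4       █┃                    
          ┃host = "production"░┃                    
          ┃enable_ssl = 1024  ░┃                    
          ┃log_level = 3306   ░┃                    
          ┃port = 60          ░┃                    
━━━━━━━━━━┃                   ░┃                    
          ┃[logging]          ░┃                    
          ┃# logging configura░┃                    
          ┃host = false       ░┃                    
          ┃log_level = "localh░┃                    


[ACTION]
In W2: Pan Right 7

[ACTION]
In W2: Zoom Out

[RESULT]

                          ┃░░░░░▒▒▒▒▒▓▓▓▓▓▓██████   
                          ┃░░░░░▒▒▒▒▒▓▓▓▓▓▓██████   
                          ┃░░░░░▒▒▒▒▒▓▓▓▓▓▓██████   
━━━━━━━━━━━━━━━━━┓        ┃░░░░░▒▒▒▒▒▓▓▓▓▓▓██████   
                 ┃        ┃░░░░░▒▒▒▒▒▓▓▓▓▓▓██████   
─────────────────┨        ┃░░░░░▒▒▒▒▒▓▓▓▓▓▓██████   
                 ┃        ┗━━━━━━━━━━━━━━━━━━━━━━━━━
                 ┃                                  
                 ┃                                  
                 ┃                                  
          ┏━━━━━━━━━━━━━━━━━━━━┓                    
          ┃ FileEditor         ┃                    
          ┠────────────────────┨                    
          ┃█cache]            ▲┃                    
          ┃interval = 4       █┃                    
          ┃host = "production"░┃                    
          ┃enable_ssl = 1024  ░┃                    
          ┃log_level = 3306   ░┃                    
          ┃port = 60          ░┃                    
━━━━━━━━━━┃                   ░┃                    
          ┃[logging]          ░┃                    
          ┃# logging configura░┃                    
          ┃host = false       ░┃                    
          ┃log_level = "localh░┃                    


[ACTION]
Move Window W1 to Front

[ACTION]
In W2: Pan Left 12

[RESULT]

                          ┃      ░░░░░░▒▒▒▒▒▓▓▓▓▓▓██
                          ┃      ░░░░░░▒▒▒▒▒▓▓▓▓▓▓██
                          ┃      ░░░░░░▒▒▒▒▒▓▓▓▓▓▓██
━━━━━━━━━━━━━━━━━┓        ┃      ░░░░░░▒▒▒▒▒▓▓▓▓▓▓██
                 ┃        ┃      ░░░░░░▒▒▒▒▒▓▓▓▓▓▓██
─────────────────┨        ┃      ░░░░░░▒▒▒▒▒▓▓▓▓▓▓██
                 ┃        ┗━━━━━━━━━━━━━━━━━━━━━━━━━
                 ┃                                  
                 ┃                                  
                 ┃                                  
          ┏━━━━━━━━━━━━━━━━━━━━┓                    
          ┃ FileEditor         ┃                    
          ┠────────────────────┨                    
          ┃█cache]            ▲┃                    
          ┃interval = 4       █┃                    
          ┃host = "production"░┃                    
          ┃enable_ssl = 1024  ░┃                    
          ┃log_level = 3306   ░┃                    
          ┃port = 60          ░┃                    
━━━━━━━━━━┃                   ░┃                    
          ┃[logging]          ░┃                    
          ┃# logging configura░┃                    
          ┃host = false       ░┃                    
          ┃log_level = "localh░┃                    


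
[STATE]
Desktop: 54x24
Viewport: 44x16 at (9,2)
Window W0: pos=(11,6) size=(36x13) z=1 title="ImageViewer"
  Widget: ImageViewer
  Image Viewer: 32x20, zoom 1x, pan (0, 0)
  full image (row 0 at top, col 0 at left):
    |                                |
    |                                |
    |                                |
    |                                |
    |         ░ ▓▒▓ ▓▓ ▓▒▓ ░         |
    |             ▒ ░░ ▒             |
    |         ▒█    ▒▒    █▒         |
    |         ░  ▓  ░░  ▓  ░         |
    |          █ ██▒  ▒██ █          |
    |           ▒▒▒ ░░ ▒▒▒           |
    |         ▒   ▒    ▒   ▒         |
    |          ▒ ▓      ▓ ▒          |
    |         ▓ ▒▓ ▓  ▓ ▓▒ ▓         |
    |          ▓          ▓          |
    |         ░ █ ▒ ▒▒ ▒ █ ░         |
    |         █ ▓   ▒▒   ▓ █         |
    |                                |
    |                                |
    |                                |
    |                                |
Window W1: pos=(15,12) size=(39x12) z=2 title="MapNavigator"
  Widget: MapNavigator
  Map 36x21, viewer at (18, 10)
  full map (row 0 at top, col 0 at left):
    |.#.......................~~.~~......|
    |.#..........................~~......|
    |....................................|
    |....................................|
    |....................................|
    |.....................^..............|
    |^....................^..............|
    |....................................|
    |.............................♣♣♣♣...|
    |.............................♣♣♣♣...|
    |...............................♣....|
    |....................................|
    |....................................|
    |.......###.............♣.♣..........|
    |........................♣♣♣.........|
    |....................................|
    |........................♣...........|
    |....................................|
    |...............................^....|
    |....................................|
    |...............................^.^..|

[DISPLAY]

                                            
                                            
                                            
                                            
  ┏━━━━━━━━━━━━━━━━━━━━━━━━━━━━━━━━━━┓      
  ┃ ImageViewer                      ┃      
  ┠──────────────────────────────────┨      
  ┃                                  ┃      
  ┃                                  ┃      
  ┃                                  ┃      
  ┃   ┏━━━━━━━━━━━━━━━━━━━━━━━━━━━━━━━━━━━━━
  ┃   ┃ MapNavigator                        
  ┃   ┠─────────────────────────────────────
  ┃   ┃^....................^.............. 
  ┃   ┃.................................... 
  ┃   ┃.............................♣♣♣♣... 


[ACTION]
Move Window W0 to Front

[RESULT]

                                            
                                            
                                            
                                            
  ┏━━━━━━━━━━━━━━━━━━━━━━━━━━━━━━━━━━┓      
  ┃ ImageViewer                      ┃      
  ┠──────────────────────────────────┨      
  ┃                                  ┃      
  ┃                                  ┃      
  ┃                                  ┃      
  ┃                                  ┃━━━━━━
  ┃         ░ ▓▒▓ ▓▓ ▓▒▓ ░           ┃      
  ┃             ▒ ░░ ▒               ┃──────
  ┃         ▒█    ▒▒    █▒           ┃..... 
  ┃         ░  ▓  ░░  ▓  ░           ┃..... 
  ┃          █ ██▒  ▒██ █            ┃♣♣... 


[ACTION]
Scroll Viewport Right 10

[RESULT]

                                            
                                            
                                            
                                            
 ┏━━━━━━━━━━━━━━━━━━━━━━━━━━━━━━━━━━┓       
 ┃ ImageViewer                      ┃       
 ┠──────────────────────────────────┨       
 ┃                                  ┃       
 ┃                                  ┃       
 ┃                                  ┃       
 ┃                                  ┃━━━━━━┓
 ┃         ░ ▓▒▓ ▓▓ ▓▒▓ ░           ┃      ┃
 ┃             ▒ ░░ ▒               ┃──────┨
 ┃         ▒█    ▒▒    █▒           ┃..... ┃
 ┃         ░  ▓  ░░  ▓  ░           ┃..... ┃
 ┃          █ ██▒  ▒██ █            ┃♣♣... ┃


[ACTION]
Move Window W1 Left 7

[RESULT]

                                            
                                            
                                            
                                            
 ┏━━━━━━━━━━━━━━━━━━━━━━━━━━━━━━━━━━┓       
 ┃ ImageViewer                      ┃       
 ┠──────────────────────────────────┨       
 ┃                                  ┃       
 ┃                                  ┃       
 ┃                                  ┃       
━┃                                  ┃       
M┃         ░ ▓▒▓ ▓▓ ▓▒▓ ░           ┃       
─┃             ▒ ░░ ▒               ┃       
.┃         ▒█    ▒▒    █▒           ┃       
.┃         ░  ▓  ░░  ▓  ░           ┃       
.┃          █ ██▒  ▒██ █            ┃       


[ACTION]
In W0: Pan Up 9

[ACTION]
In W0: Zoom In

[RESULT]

                                            
                                            
                                            
                                            
 ┏━━━━━━━━━━━━━━━━━━━━━━━━━━━━━━━━━━┓       
 ┃ ImageViewer                      ┃       
 ┠──────────────────────────────────┨       
 ┃                                  ┃       
 ┃                                  ┃       
 ┃                                  ┃       
━┃                                  ┃       
M┃                                  ┃       
─┃                                  ┃       
.┃                                  ┃       
.┃                                  ┃       
.┃                  ░░  ▓▓▒▒▓▓  ▓▓▓▓┃       
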